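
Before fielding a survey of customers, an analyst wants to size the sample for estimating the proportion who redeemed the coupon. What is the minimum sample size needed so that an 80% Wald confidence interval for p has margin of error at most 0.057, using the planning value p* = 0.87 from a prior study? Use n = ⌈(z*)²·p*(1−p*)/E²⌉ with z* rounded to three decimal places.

The 80% critical value is z* = 1.282.
p*(1−p*) = 0.1131.
(z*)²·p*(1−p*)/E² = 1.643524·0.1131/0.003249 = 57.212.
Rounding up, n = 58.

n = 58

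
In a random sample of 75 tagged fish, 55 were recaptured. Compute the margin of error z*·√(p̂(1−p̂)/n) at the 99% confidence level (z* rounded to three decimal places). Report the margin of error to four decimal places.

p̂ = 55/75 = 0.73333.
SE(p̂) = √(0.73333·0.26667/75) = 0.051063.
The 99% critical value is z* = 2.576.
So ME = 0.1315.

ME = 0.1315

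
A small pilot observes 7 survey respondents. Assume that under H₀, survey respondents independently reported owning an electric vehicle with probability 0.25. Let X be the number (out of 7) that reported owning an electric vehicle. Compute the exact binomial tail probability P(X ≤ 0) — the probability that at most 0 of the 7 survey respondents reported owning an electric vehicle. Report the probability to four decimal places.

P = 0.1335

X is binomial with n = 7 and p = 0.25.
P(X ≤ 0) = C(7,0)·0.25^0·0.75^7.
= 0.133484 = 0.1335.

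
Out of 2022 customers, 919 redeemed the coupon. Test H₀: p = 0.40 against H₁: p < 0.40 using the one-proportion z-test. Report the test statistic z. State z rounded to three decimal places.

z = 5.002

Sample proportion p̂ = 919/2022 = 0.45450.
SE₀ = √(0.40·0.60/2022) = 0.010895.
z = (p̂ − p₀)/SE = (0.45450 − 0.40)/0.010895 = 5.002.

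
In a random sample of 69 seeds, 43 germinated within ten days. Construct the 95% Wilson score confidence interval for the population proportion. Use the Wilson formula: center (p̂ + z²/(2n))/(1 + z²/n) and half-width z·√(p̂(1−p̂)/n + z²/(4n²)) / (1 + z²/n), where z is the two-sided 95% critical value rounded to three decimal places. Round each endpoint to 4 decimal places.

(0.5052, 0.7282)

p̂ = 43/69 = 0.62319; z = 1.960, so z² = 3.841600.
Denominator 1 + z²/n = 1 + 3.841600/69 = 1.055675.
Center = (0.62319 + 0.027838)/1.055675 = 0.61669.
Radicand: p̂(1−p̂)/n + z²/(4n²) = 0.003403255 + 0.000201722 = 0.003604977.
Half-width = 1.960·√0.003604977/1.055675 = 0.11147.
CI: 0.61669 ± 0.11147 = (0.5052, 0.7282).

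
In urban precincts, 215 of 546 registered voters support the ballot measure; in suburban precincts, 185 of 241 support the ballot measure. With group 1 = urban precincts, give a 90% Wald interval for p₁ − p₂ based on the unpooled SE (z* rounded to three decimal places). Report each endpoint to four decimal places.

p̂₁ = 0.39377, p̂₂ = 0.76763, so the observed difference is -0.37386.
Unpooled SE = √(p̂₁(1−p̂₁)/n₁ + p̂₂(1−p̂₂)/n₂) = √(0.000437208 + 0.000740131) = 0.034312.
z* = 1.645 at the 90% level. Margin of error = 0.05644.
Interval: -0.37386 ± 0.05644 → (-0.4303, -0.3174).

(-0.4303, -0.3174)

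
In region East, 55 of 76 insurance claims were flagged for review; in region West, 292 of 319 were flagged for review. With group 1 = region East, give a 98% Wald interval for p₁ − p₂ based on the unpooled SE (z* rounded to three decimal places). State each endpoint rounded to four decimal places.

p̂₁ = 55/76 = 0.72368, p̂₂ = 292/319 = 0.91536; p̂₁ − p̂₂ = -0.19168.
Unpooled SE = √(p̂₁(1−p̂₁)/n₁ + p̂₂(1−p̂₂)/n₂) = √(0.002631123 + 0.000242870) = 0.053610.
z* = 2.326 at the 98% level. Margin of error = 0.12470.
Interval: -0.19168 ± 0.12470 → (-0.3164, -0.0670).

(-0.3164, -0.0670)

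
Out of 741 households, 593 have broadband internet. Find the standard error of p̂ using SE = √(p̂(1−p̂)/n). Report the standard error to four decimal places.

With x = 593 successes in n = 741, p̂ = 0.80027.
p̂(1−p̂) = 0.159838.
SE = √(0.159838/741) = 0.0147.

SE = 0.0147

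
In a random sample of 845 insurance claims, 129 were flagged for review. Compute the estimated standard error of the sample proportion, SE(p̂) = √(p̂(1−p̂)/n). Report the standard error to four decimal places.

Sample proportion p̂ = 129/845 = 0.15266.
p̂(1−p̂) = 0.15266·0.84734 = 0.129355.
Dividing by n and taking the root: √0.000153083 = 0.0124.

SE = 0.0124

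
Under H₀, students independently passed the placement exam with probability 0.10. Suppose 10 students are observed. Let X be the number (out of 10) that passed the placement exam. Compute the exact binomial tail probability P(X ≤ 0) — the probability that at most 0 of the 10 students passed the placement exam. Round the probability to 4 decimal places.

P = 0.3487

X ~ Binomial(n=10, p=0.10).
P(X ≤ 0) = C(10,0)·0.10^0·0.90^10.
= 0.348678 = 0.3487.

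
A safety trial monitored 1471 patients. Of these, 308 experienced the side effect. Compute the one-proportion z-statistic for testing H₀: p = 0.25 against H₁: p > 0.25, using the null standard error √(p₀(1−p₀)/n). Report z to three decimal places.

z = -3.598

The sample proportion is 308/1471 = 0.20938.
Under H₀, SE = √(p₀(1−p₀)/n) = √(0.25·0.75/1471) = √0.000127464 = 0.011290.
Test statistic: z = -0.04062/0.011290 = -3.598.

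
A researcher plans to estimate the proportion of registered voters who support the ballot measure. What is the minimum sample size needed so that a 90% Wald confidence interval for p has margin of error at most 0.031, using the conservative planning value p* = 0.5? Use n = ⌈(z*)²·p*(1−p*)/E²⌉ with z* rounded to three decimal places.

The 90% critical value is z* = 1.645.
p*(1−p*) = 0.2500.
Required n before rounding: 2.706025 × 0.2500 / 0.031² = 703.961.
⌈703.961⌉ = 704.

n = 704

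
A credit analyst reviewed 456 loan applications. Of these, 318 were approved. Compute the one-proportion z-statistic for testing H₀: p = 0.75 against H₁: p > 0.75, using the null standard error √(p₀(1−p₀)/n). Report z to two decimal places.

z = -2.60

The sample proportion is 318/456 = 0.69737.
Under H₀, SE = √(p₀(1−p₀)/n) = √(0.75·0.25/456) = √0.000411184 = 0.020278.
Test statistic: z = -0.05263/0.020278 = -2.60.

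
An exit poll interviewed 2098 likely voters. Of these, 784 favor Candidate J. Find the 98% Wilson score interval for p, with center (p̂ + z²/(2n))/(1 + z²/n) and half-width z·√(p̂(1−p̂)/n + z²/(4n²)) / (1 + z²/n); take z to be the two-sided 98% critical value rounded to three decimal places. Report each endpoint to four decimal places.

p̂ = 784/2098 = 0.37369; z = 2.326, so z² = 5.410276.
Denominator 1 + z²/n = 1 + 5.410276/2098 = 1.002579.
Center = (0.37369 + 0.001289)/1.002579 = 0.37401.
Radicand: p̂(1−p̂)/n + z²/(4n²) = 0.000111557 + 0.000000307 = 0.000111864.
Half-width = z·√(radicand)/denom = 2.326·0.010577/1.002579 = 0.02454.
So the interval runs from 0.3495 to 0.3986.

(0.3495, 0.3986)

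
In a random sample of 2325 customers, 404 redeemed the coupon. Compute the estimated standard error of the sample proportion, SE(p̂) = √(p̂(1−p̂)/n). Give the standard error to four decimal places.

SE = 0.0079

The sample proportion is 404/2325 = 0.17376.
p̂(1−p̂) = 0.143567.
SE = √(0.143567/2325) = √0.000061749 = 0.0079.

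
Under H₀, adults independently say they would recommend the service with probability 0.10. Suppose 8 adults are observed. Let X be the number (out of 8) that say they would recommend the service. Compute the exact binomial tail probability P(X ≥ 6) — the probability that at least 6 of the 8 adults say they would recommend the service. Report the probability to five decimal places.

X ~ Binomial(n=8, p=0.10).
P(X ≥ 6) = C(8,6)·0.10^6·0.90^2 + C(8,7)·0.10^7·0.90^1 + C(8,8)·0.10^8·0.90^0.
= 0.000023 + 0.000001 + 0.000000 = 0.00002.

P = 0.00002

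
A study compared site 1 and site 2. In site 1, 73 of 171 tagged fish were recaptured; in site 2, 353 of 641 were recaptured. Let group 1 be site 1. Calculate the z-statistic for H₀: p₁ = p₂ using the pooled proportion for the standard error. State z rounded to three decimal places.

z = -2.880

Sample proportions: p̂₁ = 73/171 = 0.42690 and p̂₂ = 353/641 = 0.55070.
Pooled p̂ = (73+353)/(171+641) = 426/812 = 0.52463.
Pooled SE = √[0.2493933·0.00740802] ≈ 0.042983.
z = (p̂₁ − p̂₂)/SE = (0.42690 − 0.55070)/0.042983 = -0.12380/0.042983 = -2.880.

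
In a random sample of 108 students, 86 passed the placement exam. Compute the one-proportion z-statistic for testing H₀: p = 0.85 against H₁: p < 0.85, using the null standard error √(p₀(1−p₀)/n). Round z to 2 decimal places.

With x = 86 successes in n = 108, p̂ = 0.79630.
Null standard error: √(0.85·0.15/108) = √0.001180556 = 0.034359.
Test statistic: z = -0.05370/0.034359 = -1.56.

z = -1.56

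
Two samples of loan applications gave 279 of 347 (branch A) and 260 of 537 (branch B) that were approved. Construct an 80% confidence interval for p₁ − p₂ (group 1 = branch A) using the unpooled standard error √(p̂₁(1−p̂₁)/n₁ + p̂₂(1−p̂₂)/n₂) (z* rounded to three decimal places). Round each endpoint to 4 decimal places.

(0.2810, 0.3587)

p̂₁ = 279/347 = 0.80403, p̂₂ = 260/537 = 0.48417; p̂₁ − p̂₂ = 0.31986.
SE = √(0.000454072 + 0.000465083) = √0.000919155 = 0.030318.
The 80% critical value is z* = 1.282. Margin of error = 0.03887.
Interval: 0.31986 ± 0.03887 → (0.2810, 0.3587).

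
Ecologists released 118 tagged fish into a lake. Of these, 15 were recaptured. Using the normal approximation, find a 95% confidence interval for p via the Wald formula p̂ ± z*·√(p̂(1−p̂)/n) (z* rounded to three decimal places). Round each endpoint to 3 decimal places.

p̂ = 15/118 = 0.12712.
Standard error of p̂: √(0.110959/118) = √0.000940335 = 0.030665.
z* = 1.960 at the 95% level.
Margin = 1.960·0.030665 = 0.06010.
So the interval runs from 0.067 to 0.187.

(0.067, 0.187)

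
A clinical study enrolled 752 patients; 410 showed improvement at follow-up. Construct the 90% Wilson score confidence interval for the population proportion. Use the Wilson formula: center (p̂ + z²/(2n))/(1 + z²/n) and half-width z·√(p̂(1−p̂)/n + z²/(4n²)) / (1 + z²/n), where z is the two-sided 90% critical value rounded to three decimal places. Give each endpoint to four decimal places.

(0.5152, 0.5749)

p̂ = 410/752 = 0.54521; z = 1.645, so z² = 2.706025.
1 + z²/n = 1.003598.
Center = (0.54521 + 0.001799)/1.003598 = 0.54505.
Radicand: p̂(1−p̂)/n + z²/(4n²) = 0.000329728 + 0.000001196 = 0.000330924.
Half-width = z·√(radicand)/denom = 1.645·0.018191/1.003598 = 0.02982.
So the interval runs from 0.5152 to 0.5749.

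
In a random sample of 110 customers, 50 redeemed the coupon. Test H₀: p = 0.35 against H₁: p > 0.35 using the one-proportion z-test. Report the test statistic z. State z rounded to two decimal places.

The sample proportion is 50/110 = 0.45455.
Null standard error: √(0.35·0.65/110) = √0.002068182 = 0.045477.
z = (p̂ − p₀)/SE = (0.45455 − 0.35)/0.045477 = 2.30.

z = 2.30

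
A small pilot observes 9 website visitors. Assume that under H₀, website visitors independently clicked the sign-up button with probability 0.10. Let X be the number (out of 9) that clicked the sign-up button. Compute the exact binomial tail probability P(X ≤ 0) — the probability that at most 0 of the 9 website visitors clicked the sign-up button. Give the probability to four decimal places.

P = 0.3874

X ~ Binomial(n=9, p=0.10).
P(X ≤ 0) = C(9,0)·0.10^0·0.90^9.
= 0.387420 = 0.3874.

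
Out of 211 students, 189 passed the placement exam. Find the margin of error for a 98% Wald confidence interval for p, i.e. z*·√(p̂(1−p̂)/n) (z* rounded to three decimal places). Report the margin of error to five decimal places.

p̂ = 189/211 = 0.89573.
SE = √(p̂(1−p̂)/n) = √(0.093394/211) = 0.021039.
z* = 2.326 at the 98% level.
So ME = 0.04894.

ME = 0.04894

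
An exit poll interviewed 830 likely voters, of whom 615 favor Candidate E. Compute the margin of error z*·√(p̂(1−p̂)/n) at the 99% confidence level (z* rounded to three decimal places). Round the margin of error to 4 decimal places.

ME = 0.0392

Sample proportion p̂ = 615/830 = 0.74096.
Standard error of p̂: √(0.191936/830) = √0.000231249 = 0.015207.
z* = 2.576 at the 99% level.
So ME = 0.0392.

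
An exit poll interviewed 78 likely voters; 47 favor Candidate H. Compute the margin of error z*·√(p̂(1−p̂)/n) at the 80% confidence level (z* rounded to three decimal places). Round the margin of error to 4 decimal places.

p̂ = 47/78 = 0.60256.
Standard error of p̂: √(0.239481/78) = √0.003070264 = 0.055410.
For 80% confidence, z* = 1.282.
So ME = 0.0710.

ME = 0.0710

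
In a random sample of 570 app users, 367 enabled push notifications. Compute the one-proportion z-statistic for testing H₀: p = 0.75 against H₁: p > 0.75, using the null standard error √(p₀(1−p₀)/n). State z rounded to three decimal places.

z = -5.852

With x = 367 successes in n = 570, p̂ = 0.64386.
SE₀ = √(0.75·0.25/570) = 0.018137.
z = (0.64386 − 0.75)/0.018137 = -0.10614/0.018137 = -5.852.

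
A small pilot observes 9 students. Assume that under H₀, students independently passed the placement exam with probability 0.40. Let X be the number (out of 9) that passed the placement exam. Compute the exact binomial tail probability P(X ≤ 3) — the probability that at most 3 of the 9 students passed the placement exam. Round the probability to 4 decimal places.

X is binomial with n = 9 and p = 0.40.
P(X ≤ 3) = C(9,0)·0.40^0·0.60^9 + C(9,1)·0.40^1·0.60^8 + C(9,2)·0.40^2·0.60^7 + C(9,3)·0.40^3·0.60^6.
= 0.010078 + 0.060466 + 0.161243 + 0.250823 = 0.4826.

P = 0.4826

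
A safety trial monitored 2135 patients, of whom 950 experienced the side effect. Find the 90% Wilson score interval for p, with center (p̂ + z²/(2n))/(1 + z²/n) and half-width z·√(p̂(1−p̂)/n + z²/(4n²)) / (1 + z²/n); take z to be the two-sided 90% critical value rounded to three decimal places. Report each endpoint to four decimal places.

p̂ = 950/2135 = 0.44496; z = 1.645, so z² = 2.706025.
1 + z²/n = 1.001267.
Center = (0.44496 + 0.000634)/1.001267 = 0.44503.
Radicand: p̂(1−p̂)/n + z²/(4n²) = 0.000115677 + 0.000000148 = 0.000115825.
Half-width = z·√(radicand)/denom = 1.645·0.010762/1.001267 = 0.01768.
Interval: 0.44503 ± 0.01768 → (0.4274, 0.4627).

(0.4274, 0.4627)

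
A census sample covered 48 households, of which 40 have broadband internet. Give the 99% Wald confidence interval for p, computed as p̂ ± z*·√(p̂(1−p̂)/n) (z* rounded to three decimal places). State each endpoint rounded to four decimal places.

Sample proportion p̂ = 40/48 = 0.83333.
SE = √(p̂(1−p̂)/n) = √(0.138889/48) = 0.053791.
z* = 2.576 at the 99% level.
Margin of error: 2.576 × 0.053791 = 0.13857.
So the interval runs from 0.6948 to 0.9719.

(0.6948, 0.9719)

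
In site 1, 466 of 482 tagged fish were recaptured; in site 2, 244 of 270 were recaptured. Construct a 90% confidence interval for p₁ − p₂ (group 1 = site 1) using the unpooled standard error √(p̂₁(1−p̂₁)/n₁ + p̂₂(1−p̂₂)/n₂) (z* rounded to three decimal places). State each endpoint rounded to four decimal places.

(0.0307, 0.0955)

p̂₁ = 0.96680, p̂₂ = 0.90370, so the observed difference is 0.06310.
SE = √(0.000066583 + 0.000322309) = √0.000388892 = 0.019720.
z* = 1.645 at the 90% level. Margin = 1.645·0.019720 = 0.03244.
Interval: 0.06310 ± 0.03244 → (0.0307, 0.0955).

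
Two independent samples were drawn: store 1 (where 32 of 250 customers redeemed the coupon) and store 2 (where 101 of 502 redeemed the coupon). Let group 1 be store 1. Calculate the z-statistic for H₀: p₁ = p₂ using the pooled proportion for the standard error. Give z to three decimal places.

z = -2.478

Sample proportions: p̂₁ = 32/250 = 0.12800 and p̂₂ = 101/502 = 0.20120.
Pooled p̂ = (32+101)/(250+502) = 133/752 = 0.17686.
Pooled SE = √[0.1455816·0.00599203] ≈ 0.029535.
z = -0.07320/0.029535 = -2.478.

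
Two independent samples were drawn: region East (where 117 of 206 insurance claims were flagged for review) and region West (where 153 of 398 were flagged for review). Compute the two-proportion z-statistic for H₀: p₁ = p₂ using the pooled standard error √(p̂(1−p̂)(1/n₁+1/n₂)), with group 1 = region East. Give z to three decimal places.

z = 4.301

p̂₁ = 117/206 = 0.56796, p̂₂ = 153/398 = 0.38442.
Pooled p̂ = (117+153)/(206+398) = 270/604 = 0.44702.
SE = √[p̂(1−p̂)(1/n₁+1/n₂)] = √[0.44702·0.55298·(1/206+1/398)] ≈ 0.042674.
z = 0.18354/0.042674 = 4.301.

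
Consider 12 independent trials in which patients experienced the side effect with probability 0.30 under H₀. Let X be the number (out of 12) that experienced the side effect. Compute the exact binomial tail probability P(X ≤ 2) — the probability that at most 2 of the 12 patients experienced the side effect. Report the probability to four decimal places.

X is binomial with n = 12 and p = 0.30.
P(X ≤ 2) = C(12,0)·0.30^0·0.70^12 + C(12,1)·0.30^1·0.70^11 + C(12,2)·0.30^2·0.70^10.
= 0.013841 + 0.071184 + 0.167790 = 0.2528.

P = 0.2528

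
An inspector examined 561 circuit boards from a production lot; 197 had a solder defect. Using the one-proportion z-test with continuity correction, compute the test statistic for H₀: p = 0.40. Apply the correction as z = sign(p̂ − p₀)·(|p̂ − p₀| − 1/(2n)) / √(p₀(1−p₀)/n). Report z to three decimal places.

z = -2.318

With x = 197 successes in n = 561, p̂ = 0.35116. p̂ − p₀ = -0.048841.
1/(2n) = 0.000891.
Corrected numerator: |-0.048841| − 0.000891 = 0.047950.
Under H₀, SE = √(p₀(1−p₀)/n) = √(0.40·0.60/561) = √0.000427807 = 0.020684.
z = −0.047950/0.020684 = -2.318.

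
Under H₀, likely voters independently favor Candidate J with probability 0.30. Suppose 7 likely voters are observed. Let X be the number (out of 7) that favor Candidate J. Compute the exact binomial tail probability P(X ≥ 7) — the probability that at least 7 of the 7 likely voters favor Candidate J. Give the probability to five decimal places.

P = 0.00022

X ~ Binomial(n=7, p=0.30).
P(X ≥ 7) = C(7,7)·0.30^7·0.70^0.
= 0.000219 = 0.00022.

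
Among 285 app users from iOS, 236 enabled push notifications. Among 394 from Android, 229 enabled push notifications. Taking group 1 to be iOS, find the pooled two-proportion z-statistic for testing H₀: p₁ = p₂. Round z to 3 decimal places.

z = 6.833

p̂₁ = 236/285 = 0.82807, p̂₂ = 229/394 = 0.58122.
Pooling: p̂ = 465/679 = 0.68483.
SE = √[p̂(1−p̂)(1/n₁+1/n₂)] = √[0.68483·0.31517·(1/285+1/394)] ≈ 0.036127.
z = 0.24685/0.036127 = 6.833.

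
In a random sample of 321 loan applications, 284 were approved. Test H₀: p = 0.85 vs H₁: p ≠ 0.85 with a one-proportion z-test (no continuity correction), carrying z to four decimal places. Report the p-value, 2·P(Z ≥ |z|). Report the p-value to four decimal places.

p-value = 0.0814

With x = 284 successes in n = 321, p̂ = 0.88474.
SE₀ = √(0.85·0.15/321) = 0.019930.
Test statistic (full precision, shown to 4 dp): z = (284/321 − 0.85)/SE₀ ≈ 1.7429.
p-value = 2·P(Z ≥ |z|) with z = 1.7429 → 0.0814.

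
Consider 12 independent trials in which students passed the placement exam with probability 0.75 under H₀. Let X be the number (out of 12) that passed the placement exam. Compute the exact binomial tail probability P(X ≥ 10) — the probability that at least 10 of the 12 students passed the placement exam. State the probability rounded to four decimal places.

P = 0.3907

X is binomial with n = 12 and p = 0.75.
P(X ≥ 10) = C(12,10)·0.75^10·0.25^2 + C(12,11)·0.75^11·0.25^1 + C(12,12)·0.75^12·0.25^0.
= 0.232293 + 0.126705 + 0.031676 = 0.3907.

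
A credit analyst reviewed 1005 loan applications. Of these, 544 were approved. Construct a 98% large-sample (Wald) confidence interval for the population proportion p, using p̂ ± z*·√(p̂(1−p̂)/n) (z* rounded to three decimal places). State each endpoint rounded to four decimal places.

(0.5047, 0.5779)

The sample proportion is 544/1005 = 0.54129.
Standard error of p̂: √(0.248295/1005) = √0.000247060 = 0.015718.
z* = 2.326 at the 98% level.
Margin = 2.326·0.015718 = 0.03656.
So the interval runs from 0.5047 to 0.5779.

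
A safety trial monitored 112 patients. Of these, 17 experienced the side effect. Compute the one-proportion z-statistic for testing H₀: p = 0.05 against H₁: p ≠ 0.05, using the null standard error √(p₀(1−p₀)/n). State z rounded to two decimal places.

z = 4.94

The sample proportion is 17/112 = 0.15179.
SE₀ = √(0.05·0.95/112) = 0.020594.
z = (p̂ − p₀)/SE = (0.15179 − 0.05)/0.020594 = 4.94.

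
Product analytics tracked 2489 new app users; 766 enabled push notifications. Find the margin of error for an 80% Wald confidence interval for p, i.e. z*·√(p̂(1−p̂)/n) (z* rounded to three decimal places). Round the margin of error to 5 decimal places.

ME = 0.01186

p̂ = 766/2489 = 0.30775.
SE(p̂) = √(0.30775·0.69225/2489) = 0.009252.
The 80% critical value is z* = 1.282.
So ME = 0.01186.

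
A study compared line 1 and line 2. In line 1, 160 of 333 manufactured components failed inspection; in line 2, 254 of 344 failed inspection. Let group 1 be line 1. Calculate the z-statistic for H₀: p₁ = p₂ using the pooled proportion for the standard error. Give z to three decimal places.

z = -6.883

Sample proportions: p̂₁ = 160/333 = 0.48048 and p̂₂ = 254/344 = 0.73837.
Pooled p̂ = (160+254)/(333+344) = 414/677 = 0.61152.
Pooled SE = √[0.2375630·0.00590998] ≈ 0.037470.
z = (p̂₁ − p̂₂)/SE = (0.48048 − 0.73837)/0.037470 = -0.25789/0.037470 = -6.883.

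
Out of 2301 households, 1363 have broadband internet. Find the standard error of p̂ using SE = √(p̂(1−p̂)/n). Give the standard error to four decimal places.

SE = 0.0102

With x = 1363 successes in n = 2301, p̂ = 0.59235.
p̂(1−p̂) = 0.59235·0.40765 = 0.241471.
SE = √(0.241471/2301) = √0.000104942 = 0.0102.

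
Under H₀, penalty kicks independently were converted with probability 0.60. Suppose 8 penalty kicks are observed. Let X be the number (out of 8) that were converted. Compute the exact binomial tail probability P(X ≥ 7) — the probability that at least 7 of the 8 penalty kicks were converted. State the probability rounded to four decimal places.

X ~ Binomial(n=8, p=0.60).
P(X ≥ 7) = C(8,7)·0.60^7·0.40^1 + C(8,8)·0.60^8·0.40^0.
= 0.089580 + 0.016796 = 0.1064.

P = 0.1064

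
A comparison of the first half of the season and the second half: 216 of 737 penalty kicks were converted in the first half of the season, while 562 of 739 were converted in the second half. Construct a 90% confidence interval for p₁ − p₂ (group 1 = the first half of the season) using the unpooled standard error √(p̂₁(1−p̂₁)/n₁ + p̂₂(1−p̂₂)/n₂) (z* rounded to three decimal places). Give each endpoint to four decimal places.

p̂₁ = 216/737 = 0.29308, p̂₂ = 562/739 = 0.76049; p̂₁ − p̂₂ = -0.46741.
SE = √(0.000281118 + 0.000246477) = √0.000527595 = 0.022969.
z* = 1.645 at the 90% level. Margin = 1.645·0.022969 = 0.03778.
Interval: -0.46741 ± 0.03778 → (-0.5052, -0.4296).

(-0.5052, -0.4296)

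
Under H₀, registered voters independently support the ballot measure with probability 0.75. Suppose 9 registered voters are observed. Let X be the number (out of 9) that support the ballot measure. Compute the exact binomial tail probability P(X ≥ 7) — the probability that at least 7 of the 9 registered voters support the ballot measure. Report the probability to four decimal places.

P = 0.6007

X ~ Binomial(n=9, p=0.75).
P(X ≥ 7) = C(9,7)·0.75^7·0.25^2 + C(9,8)·0.75^8·0.25^1 + C(9,9)·0.75^9·0.25^0.
= 0.300339 + 0.225254 + 0.075085 = 0.6007.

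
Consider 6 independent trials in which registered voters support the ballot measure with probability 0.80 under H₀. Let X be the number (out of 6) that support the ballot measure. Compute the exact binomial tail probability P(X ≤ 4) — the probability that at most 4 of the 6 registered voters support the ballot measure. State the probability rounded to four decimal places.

P = 0.3446

X ~ Binomial(n=6, p=0.80).
P(X ≤ 4) = Σ_{j=0}^{4} C(6,j)·0.80^j·0.20^{6−j}.
= 0.000064 + 0.001536 + 0.015360 + 0.081920 + 0.245760 = 0.3446.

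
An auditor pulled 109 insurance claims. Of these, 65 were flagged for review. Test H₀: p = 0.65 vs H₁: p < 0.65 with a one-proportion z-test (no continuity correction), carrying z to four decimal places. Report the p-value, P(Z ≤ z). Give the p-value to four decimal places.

With x = 65 successes in n = 109, p̂ = 0.59633.
SE₀ = √(0.65·0.35/109) = 0.045685.
z = (p̂ − p₀)/SE = (65/109 − 0.65)/0.045685 ≈ -1.1748.
p-value = P(Z ≤ z) with z = -1.1748 → 0.1200.

p-value = 0.1200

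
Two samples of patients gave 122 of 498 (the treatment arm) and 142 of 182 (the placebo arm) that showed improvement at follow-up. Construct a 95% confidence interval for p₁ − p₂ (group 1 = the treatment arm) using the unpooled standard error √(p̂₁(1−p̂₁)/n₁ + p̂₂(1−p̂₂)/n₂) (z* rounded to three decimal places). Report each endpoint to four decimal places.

(-0.6063, -0.4642)

p̂₁ = 0.24498, p̂₂ = 0.78022, so the observed difference is -0.53524.
Unpooled SE = √(p̂₁(1−p̂₁)/n₁ + p̂₂(1−p̂₂)/n₂) = √(0.000371415 + 0.000942181) = 0.036244.
z* = 1.960 at the 95% level. Margin = 1.960·0.036244 = 0.07104.
CI: -0.53524 ± 0.07104 = (-0.6063, -0.4642).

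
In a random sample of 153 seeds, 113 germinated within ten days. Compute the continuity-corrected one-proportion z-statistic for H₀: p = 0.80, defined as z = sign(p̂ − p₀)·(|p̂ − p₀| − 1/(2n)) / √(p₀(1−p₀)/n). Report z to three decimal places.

z = -1.799

With x = 113 successes in n = 153, p̂ = 0.73856. p̂ − p₀ = -0.061438.
1/(2n) = 0.003268.
Corrected numerator: |-0.061438| − 0.003268 = 0.058170.
Under H₀, SE = √(p₀(1−p₀)/n) = √(0.80·0.20/153) = √0.001045752 = 0.032338.
z = −0.058170/0.032338 = -1.799.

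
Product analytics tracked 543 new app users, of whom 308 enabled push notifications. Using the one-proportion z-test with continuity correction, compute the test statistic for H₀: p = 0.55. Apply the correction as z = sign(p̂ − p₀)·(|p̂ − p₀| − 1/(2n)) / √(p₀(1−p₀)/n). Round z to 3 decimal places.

p̂ = 308/543 = 0.56722. p̂ − p₀ = 0.017219.
Continuity correction 1/(2n) = 1/1086 = 0.000921.
Corrected numerator: |0.017219| − 0.000921 = 0.016298.
Under H₀, SE = √(p₀(1−p₀)/n) = √(0.55·0.45/543) = √0.000455801 = 0.021349.
z = +0.016298/0.021349 = 0.763.

z = 0.763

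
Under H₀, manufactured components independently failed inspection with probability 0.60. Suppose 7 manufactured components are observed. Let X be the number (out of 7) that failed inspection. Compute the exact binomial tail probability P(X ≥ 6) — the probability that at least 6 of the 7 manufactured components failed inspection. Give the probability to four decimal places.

X is binomial with n = 7 and p = 0.60.
P(X ≥ 6) = C(7,6)·0.60^6·0.40^1 + C(7,7)·0.60^7·0.40^0.
= 0.130637 + 0.027994 = 0.1586.

P = 0.1586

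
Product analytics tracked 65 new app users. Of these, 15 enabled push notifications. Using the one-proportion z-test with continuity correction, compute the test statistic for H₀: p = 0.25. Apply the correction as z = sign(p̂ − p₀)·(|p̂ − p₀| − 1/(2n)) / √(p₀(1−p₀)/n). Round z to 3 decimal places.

z = -0.215

With x = 15 successes in n = 65, p̂ = 0.23077. p̂ − p₀ = -0.019231.
Continuity correction 1/(2n) = 1/130 = 0.007692.
Corrected numerator: |-0.019231| − 0.007692 = 0.011539.
Under H₀, SE = √(p₀(1−p₀)/n) = √(0.25·0.75/65) = √0.002884615 = 0.053709.
z = (−)0.011539/0.053709 = -0.215.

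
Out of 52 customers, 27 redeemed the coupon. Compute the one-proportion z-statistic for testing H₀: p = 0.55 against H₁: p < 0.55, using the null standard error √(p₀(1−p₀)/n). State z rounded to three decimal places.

With x = 27 successes in n = 52, p̂ = 0.51923.
Null standard error: √(0.55·0.45/52) = √0.004759615 = 0.068990.
z = (p̂ − p₀)/SE = (0.51923 − 0.55)/0.068990 = -0.446.

z = -0.446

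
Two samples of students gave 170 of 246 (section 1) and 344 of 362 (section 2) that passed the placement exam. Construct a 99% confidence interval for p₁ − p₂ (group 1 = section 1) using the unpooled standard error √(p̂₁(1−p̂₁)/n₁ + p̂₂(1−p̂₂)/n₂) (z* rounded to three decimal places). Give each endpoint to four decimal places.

p̂₁ = 0.69106, p̂₂ = 0.95028, so the observed difference is -0.25922.
Unpooled SE = √(p̂₁(1−p̂₁)/n₁ + p̂₂(1−p̂₂)/n₂) = √(0.000867875 + 0.000130528) = 0.031598.
The 99% critical value is z* = 2.576. Margin = 2.576·0.031598 = 0.08140.
So the interval runs from -0.3406 to -0.1778.

(-0.3406, -0.1778)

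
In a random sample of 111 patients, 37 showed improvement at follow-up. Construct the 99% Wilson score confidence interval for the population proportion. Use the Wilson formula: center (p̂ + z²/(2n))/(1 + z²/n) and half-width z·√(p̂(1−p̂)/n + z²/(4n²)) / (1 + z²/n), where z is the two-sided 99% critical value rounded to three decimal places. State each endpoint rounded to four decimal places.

p̂ = 37/111 = 0.33333; z = 2.576, so z² = 6.635776.
Denominator 1 + z²/n = 1 + 6.635776/111 = 1.059782.
Adjusted center: (0.33333 + z²/(2n))/1.059782 = 0.34273.
Radicand: p̂(1−p̂)/n + z²/(4n²) = 0.002002002 + 0.000134644 = 0.002136646.
Half-width = 2.576·√0.002136646/1.059782 = 0.11236.
So the interval runs from 0.2304 to 0.4551.

(0.2304, 0.4551)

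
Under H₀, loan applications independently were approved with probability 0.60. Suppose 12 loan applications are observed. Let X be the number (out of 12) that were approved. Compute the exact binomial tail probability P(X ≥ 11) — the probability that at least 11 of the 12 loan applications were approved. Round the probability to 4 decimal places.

X is binomial with n = 12 and p = 0.60.
P(X ≥ 11) = C(12,11)·0.60^11·0.40^1 + C(12,12)·0.60^12·0.40^0.
= 0.017414 + 0.002177 = 0.0196.

P = 0.0196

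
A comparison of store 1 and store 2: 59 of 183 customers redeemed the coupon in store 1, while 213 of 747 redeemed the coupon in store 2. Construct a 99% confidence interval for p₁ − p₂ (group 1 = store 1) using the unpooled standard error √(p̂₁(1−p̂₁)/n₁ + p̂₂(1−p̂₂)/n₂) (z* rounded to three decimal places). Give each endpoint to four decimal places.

p̂₁ = 59/183 = 0.32240, p̂₂ = 213/747 = 0.28514; p̂₁ − p̂₂ = 0.03726.
Unpooled SE = √(p̂₁(1−p̂₁)/n₁ + p̂₂(1−p̂₂)/n₂) = √(0.001193769 + 0.000272872) = 0.038297.
z* = 2.576 at the 99% level. Margin = 2.576·0.038297 = 0.09865.
Interval: 0.03726 ± 0.09865 → (-0.0614, 0.1359).

(-0.0614, 0.1359)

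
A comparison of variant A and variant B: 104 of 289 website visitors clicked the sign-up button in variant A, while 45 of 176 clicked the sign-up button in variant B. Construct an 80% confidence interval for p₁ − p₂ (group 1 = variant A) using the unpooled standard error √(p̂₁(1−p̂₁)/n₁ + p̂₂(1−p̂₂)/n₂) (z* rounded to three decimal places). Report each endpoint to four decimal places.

(0.0486, 0.1597)

p̂₁ = 0.35986, p̂₂ = 0.25568, so the observed difference is 0.10418.
SE = √(0.000797098 + 0.001081299) = √0.001878397 = 0.043340.
The 80% critical value is z* = 1.282. Margin = 1.282·0.043340 = 0.05556.
So the interval runs from 0.0486 to 0.1597.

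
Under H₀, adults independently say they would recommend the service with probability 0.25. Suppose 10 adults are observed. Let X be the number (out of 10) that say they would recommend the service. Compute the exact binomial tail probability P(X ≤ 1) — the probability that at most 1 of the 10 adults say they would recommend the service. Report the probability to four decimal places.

X is binomial with n = 10 and p = 0.25.
P(X ≤ 1) = C(10,0)·0.25^0·0.75^10 + C(10,1)·0.25^1·0.75^9.
= 0.056314 + 0.187712 = 0.2440.

P = 0.2440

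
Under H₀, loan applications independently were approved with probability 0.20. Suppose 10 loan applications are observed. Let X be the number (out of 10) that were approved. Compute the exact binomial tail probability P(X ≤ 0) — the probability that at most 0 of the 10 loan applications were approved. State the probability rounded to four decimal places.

X ~ Binomial(n=10, p=0.20).
P(X ≤ 0) = C(10,0)·0.20^0·0.80^10.
= 0.107374 = 0.1074.

P = 0.1074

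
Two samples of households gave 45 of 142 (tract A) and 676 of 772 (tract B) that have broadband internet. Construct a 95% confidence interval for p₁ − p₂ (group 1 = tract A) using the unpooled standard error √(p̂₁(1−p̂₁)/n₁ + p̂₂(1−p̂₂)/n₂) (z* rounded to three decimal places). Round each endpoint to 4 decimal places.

p̂₁ = 0.31690, p̂₂ = 0.87565, so the observed difference is -0.55875.
SE = √(0.001524471 + 0.000141048) = √0.001665519 = 0.040811.
z* = 1.960 at the 95% level. Margin = 1.960·0.040811 = 0.07999.
CI: -0.55875 ± 0.07999 = (-0.6387, -0.4788).

(-0.6387, -0.4788)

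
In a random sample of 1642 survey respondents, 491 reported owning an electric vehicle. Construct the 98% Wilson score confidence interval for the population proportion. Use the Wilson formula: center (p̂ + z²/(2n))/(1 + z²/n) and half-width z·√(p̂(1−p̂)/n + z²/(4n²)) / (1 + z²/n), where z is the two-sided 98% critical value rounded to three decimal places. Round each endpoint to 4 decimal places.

p̂ = 491/1642 = 0.29903; z = 2.326, so z² = 5.410276.
Denominator 1 + z²/n = 1 + 5.410276/1642 = 1.003295.
Center = (0.29903 + 0.001647)/1.003295 = 0.29969.
Radicand: p̂(1−p̂)/n + z²/(4n²) = 0.000127655 + 0.000000502 = 0.000128157.
Half-width = 2.326·√0.000128157/1.003295 = 0.02625.
CI: 0.29969 ± 0.02625 = (0.2734, 0.3259).

(0.2734, 0.3259)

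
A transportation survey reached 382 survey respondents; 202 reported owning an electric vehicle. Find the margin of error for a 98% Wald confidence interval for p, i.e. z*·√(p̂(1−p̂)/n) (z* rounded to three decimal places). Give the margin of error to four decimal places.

p̂ = 202/382 = 0.52880.
Standard error of p̂: √(0.249171/382) = √0.000652280 = 0.025540.
For 98% confidence, z* = 2.326.
Margin of error = z*·SE = 2.326 × 0.025540 = 0.0594.

ME = 0.0594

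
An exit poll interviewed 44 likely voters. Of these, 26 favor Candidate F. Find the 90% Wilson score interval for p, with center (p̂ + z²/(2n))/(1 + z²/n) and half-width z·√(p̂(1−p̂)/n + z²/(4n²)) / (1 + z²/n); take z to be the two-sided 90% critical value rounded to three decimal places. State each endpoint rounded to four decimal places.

(0.4672, 0.7041)

Here p̂ = 26/44 = 0.59091 and z = 1.645 (z² = 2.706025).
Denominator 1 + z²/n = 1 + 2.706025/44 = 1.061501.
Adjusted center: (0.59091 + z²/(2n))/1.061501 = 0.58564.
Radicand: p̂(1−p̂)/n + z²/(4n²) = 0.005493989 + 0.000349435 = 0.005843424.
Half-width = z·√(radicand)/denom = 1.645·0.076442/1.061501 = 0.11846.
Interval: 0.58564 ± 0.11846 → (0.4672, 0.7041).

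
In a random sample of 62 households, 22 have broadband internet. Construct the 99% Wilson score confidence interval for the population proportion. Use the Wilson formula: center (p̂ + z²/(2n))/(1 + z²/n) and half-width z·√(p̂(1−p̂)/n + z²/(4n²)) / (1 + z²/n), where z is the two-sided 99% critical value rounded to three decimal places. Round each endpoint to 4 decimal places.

(0.2194, 0.5183)

Here p̂ = 22/62 = 0.35484 and z = 2.576 (z² = 6.635776).
1 + z²/n = 1.107029.
Adjusted center: (0.35484 + z²/(2n))/1.107029 = 0.36887.
Radicand: p̂(1−p̂)/n + z²/(4n²) = 0.003692390 + 0.000431567 = 0.004123957.
Half-width = 2.576·√0.004123957/1.107029 = 0.14943.
Interval: 0.36887 ± 0.14943 → (0.2194, 0.5183).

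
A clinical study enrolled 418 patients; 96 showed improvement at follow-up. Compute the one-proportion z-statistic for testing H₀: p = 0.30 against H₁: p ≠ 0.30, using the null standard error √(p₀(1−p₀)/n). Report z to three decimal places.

The sample proportion is 96/418 = 0.22967.
Null standard error: √(0.30·0.70/418) = √0.000502392 = 0.022414.
z = (0.22967 − 0.30)/0.022414 = -0.07033/0.022414 = -3.138.

z = -3.138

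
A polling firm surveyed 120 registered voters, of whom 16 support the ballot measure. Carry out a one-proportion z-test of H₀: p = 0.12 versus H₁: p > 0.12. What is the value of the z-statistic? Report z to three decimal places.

z = 0.449

The sample proportion is 16/120 = 0.13333.
Under H₀, SE = √(p₀(1−p₀)/n) = √(0.12·0.88/120) = √0.000880000 = 0.029665.
Test statistic: z = 0.01333/0.029665 = 0.449.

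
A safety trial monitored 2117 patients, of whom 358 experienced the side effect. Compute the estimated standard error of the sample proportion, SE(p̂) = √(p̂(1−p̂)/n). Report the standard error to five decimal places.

p̂ = 358/2117 = 0.16911.
p̂(1−p̂) = 0.140512.
SE = √(0.140512/2117) = 0.00815.

SE = 0.00815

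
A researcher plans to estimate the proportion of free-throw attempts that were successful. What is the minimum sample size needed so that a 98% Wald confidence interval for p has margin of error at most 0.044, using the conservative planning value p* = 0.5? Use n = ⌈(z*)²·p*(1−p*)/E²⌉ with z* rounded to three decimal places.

n = 699

For 98% confidence, z* = 2.326.
p*(1−p*) = 0.2500.
Required n before rounding: 5.410276 × 0.2500 / 0.044² = 698.641.
Rounding up, n = 699.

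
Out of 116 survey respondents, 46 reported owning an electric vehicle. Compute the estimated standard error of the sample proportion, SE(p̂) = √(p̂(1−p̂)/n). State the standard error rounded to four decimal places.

p̂ = 46/116 = 0.39655.
p̂(1−p̂) = 0.39655·0.60345 = 0.239298.
SE = √(0.239298/116) = √0.002062914 = 0.0454.

SE = 0.0454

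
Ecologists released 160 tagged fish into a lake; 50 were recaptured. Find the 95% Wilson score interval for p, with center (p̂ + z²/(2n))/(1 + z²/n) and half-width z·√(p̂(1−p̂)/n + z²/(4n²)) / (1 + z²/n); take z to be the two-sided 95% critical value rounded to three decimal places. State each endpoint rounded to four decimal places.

(0.2458, 0.3880)

Here p̂ = 50/160 = 0.31250 and z = 1.960 (z² = 3.841600).
1 + z²/n = 1.024010.
Adjusted center: (0.31250 + z²/(2n))/1.024010 = 0.31690.
Radicand: p̂(1−p̂)/n + z²/(4n²) = 0.001342773 + 0.000037516 = 0.001380289.
Half-width = z·√(radicand)/denom = 1.960·0.037152/1.024010 = 0.07111.
So the interval runs from 0.2458 to 0.3880.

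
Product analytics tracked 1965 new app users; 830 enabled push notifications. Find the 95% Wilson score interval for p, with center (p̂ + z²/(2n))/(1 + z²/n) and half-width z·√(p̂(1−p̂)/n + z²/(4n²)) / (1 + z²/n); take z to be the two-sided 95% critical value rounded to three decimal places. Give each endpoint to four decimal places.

p̂ = 830/1965 = 0.42239; z = 1.960, so z² = 3.841600.
1 + z²/n = 1.001955.
Adjusted center: (0.42239 + z²/(2n))/1.001955 = 0.42254.
Radicand: p̂(1−p̂)/n + z²/(4n²) = 0.000124161 + 0.000000249 = 0.000124410.
Half-width = 1.960·√0.000124410/1.001955 = 0.02182.
So the interval runs from 0.4007 to 0.4444.

(0.4007, 0.4444)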